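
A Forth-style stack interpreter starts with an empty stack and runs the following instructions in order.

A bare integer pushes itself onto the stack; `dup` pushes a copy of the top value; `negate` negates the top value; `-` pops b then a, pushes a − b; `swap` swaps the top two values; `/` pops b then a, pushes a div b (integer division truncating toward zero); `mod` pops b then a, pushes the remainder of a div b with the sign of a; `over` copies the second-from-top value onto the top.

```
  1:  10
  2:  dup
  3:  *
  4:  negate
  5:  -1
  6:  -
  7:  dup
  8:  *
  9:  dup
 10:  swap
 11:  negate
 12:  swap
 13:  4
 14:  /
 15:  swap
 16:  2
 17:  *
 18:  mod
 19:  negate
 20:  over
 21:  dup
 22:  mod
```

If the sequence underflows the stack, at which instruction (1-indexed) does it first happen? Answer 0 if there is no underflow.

20

10     : 10
dup    : 10 10
*      : 100
negate : -100
-1     : -100 -1
-      : -99
dup    : -99 -99
*      : 9801
dup    : 9801 9801
swap   : 9801 9801
negate : 9801 -9801
swap   : -9801 9801
4      : -9801 9801 4
/      : -9801 2450
swap   : 2450 -9801
2      : 2450 -9801 2
*      : 2450 -19602
mod    : 2450
negate : -2450
over  — needs 2 operands, stack has 1 → underflow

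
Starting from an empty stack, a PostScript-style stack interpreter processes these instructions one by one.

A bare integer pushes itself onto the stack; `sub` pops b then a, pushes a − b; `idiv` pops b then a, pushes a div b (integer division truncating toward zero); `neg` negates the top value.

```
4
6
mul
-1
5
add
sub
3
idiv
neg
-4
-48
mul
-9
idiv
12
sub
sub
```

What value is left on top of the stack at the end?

4    → [4]
6    → [4, 6]
mul  → [24]
-1   → [24, -1]
5    → [24, -1, 5]
add  → [24, 4]
sub  → [20]
3    → [20, 3]
idiv → [6]
neg  → [-6]
-4   → [-6, -4]
-48  → [-6, -4, -48]
mul  → [-6, 192]
-9   → [-6, 192, -9]
idiv → [-6, -21]
12   → [-6, -21, 12]
sub  → [-6, -33]
sub  → [27]

27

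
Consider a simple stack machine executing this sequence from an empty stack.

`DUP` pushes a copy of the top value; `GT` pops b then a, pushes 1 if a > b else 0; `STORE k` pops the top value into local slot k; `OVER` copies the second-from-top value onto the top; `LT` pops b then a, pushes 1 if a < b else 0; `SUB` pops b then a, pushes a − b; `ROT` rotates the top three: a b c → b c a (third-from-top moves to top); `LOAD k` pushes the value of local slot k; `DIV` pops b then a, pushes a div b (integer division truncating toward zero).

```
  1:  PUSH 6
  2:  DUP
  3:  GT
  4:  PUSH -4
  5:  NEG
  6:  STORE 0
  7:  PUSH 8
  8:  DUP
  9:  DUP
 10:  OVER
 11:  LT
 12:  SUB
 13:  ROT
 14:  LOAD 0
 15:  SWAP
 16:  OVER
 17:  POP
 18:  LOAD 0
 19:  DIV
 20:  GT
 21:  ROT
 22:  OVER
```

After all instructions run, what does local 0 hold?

PUSH 6   6
DUP      6 6
GT       0
PUSH -4  0 -4
NEG      0 4
STORE 0  0
PUSH 8   0 8
DUP      0 8 8
DUP      0 8 8 8
OVER     0 8 8 8 8
LT       0 8 8 0
SUB      0 8 8
ROT      8 8 0
LOAD 0   8 8 0 4
SWAP     8 8 4 0
OVER     8 8 4 0 4
POP      8 8 4 0
LOAD 0   8 8 4 0 4
DIV      8 8 4 0
GT       8 8 1
ROT      8 1 8
OVER     8 1 8 1

4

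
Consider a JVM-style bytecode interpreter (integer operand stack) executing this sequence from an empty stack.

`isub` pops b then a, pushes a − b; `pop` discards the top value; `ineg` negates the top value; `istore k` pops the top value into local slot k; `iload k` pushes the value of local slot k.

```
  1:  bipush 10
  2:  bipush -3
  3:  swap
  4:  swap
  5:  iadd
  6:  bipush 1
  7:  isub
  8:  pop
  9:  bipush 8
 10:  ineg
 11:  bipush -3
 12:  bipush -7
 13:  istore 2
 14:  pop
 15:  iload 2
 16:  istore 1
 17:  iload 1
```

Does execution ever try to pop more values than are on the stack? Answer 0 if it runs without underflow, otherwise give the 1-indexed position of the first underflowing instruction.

bipush 10 → [10]
bipush -3 → [10, -3]
swap      → [-3, 10]
swap      → [10, -3]
iadd      → [7]
bipush 1  → [7, 1]
isub      → [6]
pop       → []
bipush 8  → [8]
ineg      → [-8]
bipush -3 → [-8, -3]
bipush -7 → [-8, -3, -7]
istore 2  → [-8, -3]
pop       → [-8]
iload 2   → [-8, -7]
istore 1  → [-8]
iload 1   → [-8, -7]

0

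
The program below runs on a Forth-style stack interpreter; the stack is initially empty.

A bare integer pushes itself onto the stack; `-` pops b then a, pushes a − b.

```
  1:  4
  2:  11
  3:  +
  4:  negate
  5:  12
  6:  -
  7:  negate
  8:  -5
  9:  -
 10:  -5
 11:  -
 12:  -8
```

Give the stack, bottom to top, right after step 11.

[37]

4      -> 4
11     -> 4 11
+      -> 15
negate -> -15
12     -> -15 12
-      -> -27
negate -> 27
-5     -> 27 -5
-      -> 32
-5     -> 32 -5
-      -> 37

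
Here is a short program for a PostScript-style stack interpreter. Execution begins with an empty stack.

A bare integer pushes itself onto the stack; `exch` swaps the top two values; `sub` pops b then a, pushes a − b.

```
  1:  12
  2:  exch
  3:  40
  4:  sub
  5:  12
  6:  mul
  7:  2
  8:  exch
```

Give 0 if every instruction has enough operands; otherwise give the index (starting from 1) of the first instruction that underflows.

2

12 : 12
exch  — needs 2 operands, stack has 1 → underflow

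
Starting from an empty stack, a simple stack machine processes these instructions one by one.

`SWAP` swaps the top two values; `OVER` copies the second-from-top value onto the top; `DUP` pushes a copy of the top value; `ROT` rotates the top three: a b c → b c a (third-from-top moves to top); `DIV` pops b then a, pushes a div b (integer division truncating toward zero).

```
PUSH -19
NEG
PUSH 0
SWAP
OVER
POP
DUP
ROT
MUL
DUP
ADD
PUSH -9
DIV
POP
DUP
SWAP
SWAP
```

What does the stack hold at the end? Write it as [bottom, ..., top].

[19, 19]

PUSH -19 : [-19]
NEG      : [19]
PUSH 0   : [19, 0]
SWAP     : [0, 19]
OVER     : [0, 19, 0]
POP      : [0, 19]
DUP      : [0, 19, 19]
ROT      : [19, 19, 0]
MUL      : [19, 0]
DUP      : [19, 0, 0]
ADD      : [19, 0]
PUSH -9  : [19, 0, -9]
DIV      : [19, 0]
POP      : [19]
DUP      : [19, 19]
SWAP     : [19, 19]
SWAP     : [19, 19]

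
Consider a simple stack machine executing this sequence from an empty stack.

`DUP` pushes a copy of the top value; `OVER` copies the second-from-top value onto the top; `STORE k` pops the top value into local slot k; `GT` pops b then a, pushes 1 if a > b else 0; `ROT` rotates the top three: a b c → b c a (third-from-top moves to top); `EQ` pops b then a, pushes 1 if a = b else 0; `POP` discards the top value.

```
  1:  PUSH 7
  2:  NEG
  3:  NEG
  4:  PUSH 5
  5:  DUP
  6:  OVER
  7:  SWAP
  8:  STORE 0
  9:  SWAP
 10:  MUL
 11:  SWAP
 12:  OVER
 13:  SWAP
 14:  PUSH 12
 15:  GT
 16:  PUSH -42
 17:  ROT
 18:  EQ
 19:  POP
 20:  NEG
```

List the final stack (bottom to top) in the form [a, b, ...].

PUSH 7    7
NEG       -7
NEG       7
PUSH 5    7 5
DUP       7 5 5
OVER      7 5 5 5
SWAP      7 5 5 5
STORE 0   7 5 5
SWAP      7 5 5
MUL       7 25
SWAP      25 7
OVER      25 7 25
SWAP      25 25 7
PUSH 12   25 25 7 12
GT        25 25 0
PUSH -42  25 25 0 -42
ROT       25 0 -42 25
EQ        25 0 0
POP       25 0
NEG       25 0

[25, 0]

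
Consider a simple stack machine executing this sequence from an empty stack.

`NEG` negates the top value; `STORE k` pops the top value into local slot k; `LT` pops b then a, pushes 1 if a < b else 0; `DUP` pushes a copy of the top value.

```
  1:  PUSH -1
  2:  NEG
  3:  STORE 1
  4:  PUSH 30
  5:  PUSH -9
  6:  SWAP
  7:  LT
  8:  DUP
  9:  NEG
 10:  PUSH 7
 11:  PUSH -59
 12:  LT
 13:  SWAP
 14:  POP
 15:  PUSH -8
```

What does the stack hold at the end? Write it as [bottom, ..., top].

[1, 0, -8]

PUSH -1  → -1
NEG      → 1
STORE 1  → (empty)
PUSH 30  → 30
PUSH -9  → 30 -9
SWAP     → -9 30
LT       → 1
DUP      → 1 1
NEG      → 1 -1
PUSH 7   → 1 -1 7
PUSH -59 → 1 -1 7 -59
LT       → 1 -1 0
SWAP     → 1 0 -1
POP      → 1 0
PUSH -8  → 1 0 -8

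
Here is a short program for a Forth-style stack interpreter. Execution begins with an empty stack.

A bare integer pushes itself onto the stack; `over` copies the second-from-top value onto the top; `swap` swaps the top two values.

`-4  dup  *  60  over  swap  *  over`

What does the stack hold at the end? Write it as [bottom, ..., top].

[16, 960, 16]

-4   -> [-4]
dup  -> [-4, -4]
*    -> [16]
60   -> [16, 60]
over -> [16, 60, 16]
swap -> [16, 16, 60]
*    -> [16, 960]
over -> [16, 960, 16]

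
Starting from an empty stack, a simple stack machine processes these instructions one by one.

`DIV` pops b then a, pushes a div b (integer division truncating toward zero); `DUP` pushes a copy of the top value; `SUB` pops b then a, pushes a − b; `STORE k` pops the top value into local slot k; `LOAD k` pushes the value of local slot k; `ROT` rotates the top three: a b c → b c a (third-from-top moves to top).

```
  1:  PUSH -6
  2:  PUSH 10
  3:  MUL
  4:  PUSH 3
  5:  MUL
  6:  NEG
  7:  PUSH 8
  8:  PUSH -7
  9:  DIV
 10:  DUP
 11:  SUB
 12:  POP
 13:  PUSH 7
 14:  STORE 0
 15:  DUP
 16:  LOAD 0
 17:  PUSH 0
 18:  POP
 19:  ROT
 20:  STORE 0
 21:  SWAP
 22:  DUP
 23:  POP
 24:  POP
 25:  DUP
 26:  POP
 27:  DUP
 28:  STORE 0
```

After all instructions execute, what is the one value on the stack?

PUSH -6 : [-6]
PUSH 10 : [-6, 10]
MUL     : [-60]
PUSH 3  : [-60, 3]
MUL     : [-180]
NEG     : [180]
PUSH 8  : [180, 8]
PUSH -7 : [180, 8, -7]
DIV     : [180, -1]
DUP     : [180, -1, -1]
SUB     : [180, 0]
POP     : [180]
PUSH 7  : [180, 7]
STORE 0 : [180]
DUP     : [180, 180]
LOAD 0  : [180, 180, 7]
PUSH 0  : [180, 180, 7, 0]
POP     : [180, 180, 7]
ROT     : [180, 7, 180]
STORE 0 : [180, 7]
SWAP    : [7, 180]
DUP     : [7, 180, 180]
POP     : [7, 180]
POP     : [7]
DUP     : [7, 7]
POP     : [7]
DUP     : [7, 7]
STORE 0 : [7]

7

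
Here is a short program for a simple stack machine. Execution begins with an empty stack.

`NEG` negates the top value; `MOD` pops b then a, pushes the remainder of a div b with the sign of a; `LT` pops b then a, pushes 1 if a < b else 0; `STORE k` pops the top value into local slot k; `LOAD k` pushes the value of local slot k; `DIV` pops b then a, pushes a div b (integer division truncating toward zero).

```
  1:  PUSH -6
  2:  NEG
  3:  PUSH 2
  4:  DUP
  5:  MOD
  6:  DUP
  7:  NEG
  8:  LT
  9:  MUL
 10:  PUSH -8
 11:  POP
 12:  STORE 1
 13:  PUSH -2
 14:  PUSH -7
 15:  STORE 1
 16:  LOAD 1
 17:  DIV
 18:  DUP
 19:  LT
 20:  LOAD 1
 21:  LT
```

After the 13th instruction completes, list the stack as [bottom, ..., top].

[-2]

PUSH -6 → [-6]
NEG     → [6]
PUSH 2  → [6, 2]
DUP     → [6, 2, 2]
MOD     → [6, 0]
DUP     → [6, 0, 0]
NEG     → [6, 0, 0]
LT      → [6, 0]
MUL     → [0]
PUSH -8 → [0, -8]
POP     → [0]
STORE 1 → []
PUSH -2 → [-2]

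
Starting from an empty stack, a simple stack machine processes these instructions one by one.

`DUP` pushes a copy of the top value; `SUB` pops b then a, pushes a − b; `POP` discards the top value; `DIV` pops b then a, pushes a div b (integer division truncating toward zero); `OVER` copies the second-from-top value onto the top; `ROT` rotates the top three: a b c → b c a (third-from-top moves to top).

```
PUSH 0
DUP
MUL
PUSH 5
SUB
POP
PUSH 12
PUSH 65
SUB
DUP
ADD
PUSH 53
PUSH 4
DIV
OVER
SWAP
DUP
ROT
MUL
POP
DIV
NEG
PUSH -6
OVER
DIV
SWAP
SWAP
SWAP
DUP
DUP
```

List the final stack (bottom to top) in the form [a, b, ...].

PUSH 0   0
DUP      0 0
MUL      0
PUSH 5   0 5
SUB      -5
POP      (empty)
PUSH 12  12
PUSH 65  12 65
SUB      -53
DUP      -53 -53
ADD      -106
PUSH 53  -106 53
PUSH 4   -106 53 4
DIV      -106 13
OVER     -106 13 -106
SWAP     -106 -106 13
DUP      -106 -106 13 13
ROT      -106 13 13 -106
MUL      -106 13 -1378
POP      -106 13
DIV      -8
NEG      8
PUSH -6  8 -6
OVER     8 -6 8
DIV      8 0
SWAP     0 8
SWAP     8 0
SWAP     0 8
DUP      0 8 8
DUP      0 8 8 8

[0, 8, 8, 8]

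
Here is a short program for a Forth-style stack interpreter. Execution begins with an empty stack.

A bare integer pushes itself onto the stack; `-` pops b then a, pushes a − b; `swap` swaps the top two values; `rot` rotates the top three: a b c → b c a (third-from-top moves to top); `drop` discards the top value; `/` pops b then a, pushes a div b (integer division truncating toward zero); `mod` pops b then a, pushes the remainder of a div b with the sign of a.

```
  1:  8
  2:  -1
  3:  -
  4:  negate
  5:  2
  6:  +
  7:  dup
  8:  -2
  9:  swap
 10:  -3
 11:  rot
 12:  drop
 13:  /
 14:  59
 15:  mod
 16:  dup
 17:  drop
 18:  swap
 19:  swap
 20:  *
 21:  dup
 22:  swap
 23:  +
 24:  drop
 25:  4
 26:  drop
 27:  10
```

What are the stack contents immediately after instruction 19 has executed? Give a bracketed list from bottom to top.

[-7, 2]

8       [8]
-1      [8, -1]
-       [9]
negate  [-9]
2       [-9, 2]
+       [-7]
dup     [-7, -7]
-2      [-7, -7, -2]
swap    [-7, -2, -7]
-3      [-7, -2, -7, -3]
rot     [-7, -7, -3, -2]
drop    [-7, -7, -3]
/       [-7, 2]
59      [-7, 2, 59]
mod     [-7, 2]
dup     [-7, 2, 2]
drop    [-7, 2]
swap    [2, -7]
swap    [-7, 2]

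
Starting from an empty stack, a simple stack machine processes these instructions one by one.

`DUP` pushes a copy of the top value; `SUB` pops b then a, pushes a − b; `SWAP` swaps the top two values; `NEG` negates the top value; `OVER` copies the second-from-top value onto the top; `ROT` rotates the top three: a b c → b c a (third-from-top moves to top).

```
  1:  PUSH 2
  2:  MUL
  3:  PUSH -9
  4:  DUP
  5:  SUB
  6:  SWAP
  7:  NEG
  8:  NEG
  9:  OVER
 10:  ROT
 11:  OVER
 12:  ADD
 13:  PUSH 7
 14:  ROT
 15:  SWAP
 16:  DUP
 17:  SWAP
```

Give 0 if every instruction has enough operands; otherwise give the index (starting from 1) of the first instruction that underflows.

PUSH 2 : [2]
MUL  — needs 2 operands, stack has 1 → underflow

2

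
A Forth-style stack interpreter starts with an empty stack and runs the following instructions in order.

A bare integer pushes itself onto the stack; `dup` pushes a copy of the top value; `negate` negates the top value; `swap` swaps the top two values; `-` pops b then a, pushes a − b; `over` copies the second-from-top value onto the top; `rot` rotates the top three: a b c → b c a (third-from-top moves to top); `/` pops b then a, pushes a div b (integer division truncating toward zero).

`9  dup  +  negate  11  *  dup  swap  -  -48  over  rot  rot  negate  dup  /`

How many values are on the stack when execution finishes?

9      → 9
dup    → 9 9
+      → 18
negate → -18
11     → -18 11
*      → -198
dup    → -198 -198
swap   → -198 -198
-      → 0
-48    → 0 -48
over   → 0 -48 0
rot    → -48 0 0
rot    → 0 0 -48
negate → 0 0 48
dup    → 0 0 48 48
/      → 0 0 1

3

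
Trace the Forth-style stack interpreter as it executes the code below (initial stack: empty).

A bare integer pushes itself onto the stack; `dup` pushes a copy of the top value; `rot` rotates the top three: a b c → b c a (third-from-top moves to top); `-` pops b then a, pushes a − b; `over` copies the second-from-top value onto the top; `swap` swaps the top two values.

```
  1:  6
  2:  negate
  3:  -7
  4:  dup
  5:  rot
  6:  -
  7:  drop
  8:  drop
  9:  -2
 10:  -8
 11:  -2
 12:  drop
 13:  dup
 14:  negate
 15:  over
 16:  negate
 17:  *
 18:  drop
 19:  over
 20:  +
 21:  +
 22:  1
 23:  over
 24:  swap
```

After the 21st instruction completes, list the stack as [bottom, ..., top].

6      → 6
negate → -6
-7     → -6 -7
dup    → -6 -7 -7
rot    → -7 -7 -6
-      → -7 -1
drop   → -7
drop   → (empty)
-2     → -2
-8     → -2 -8
-2     → -2 -8 -2
drop   → -2 -8
dup    → -2 -8 -8
negate → -2 -8 8
over   → -2 -8 8 -8
negate → -2 -8 8 8
*      → -2 -8 64
drop   → -2 -8
over   → -2 -8 -2
+      → -2 -10
+      → -12

[-12]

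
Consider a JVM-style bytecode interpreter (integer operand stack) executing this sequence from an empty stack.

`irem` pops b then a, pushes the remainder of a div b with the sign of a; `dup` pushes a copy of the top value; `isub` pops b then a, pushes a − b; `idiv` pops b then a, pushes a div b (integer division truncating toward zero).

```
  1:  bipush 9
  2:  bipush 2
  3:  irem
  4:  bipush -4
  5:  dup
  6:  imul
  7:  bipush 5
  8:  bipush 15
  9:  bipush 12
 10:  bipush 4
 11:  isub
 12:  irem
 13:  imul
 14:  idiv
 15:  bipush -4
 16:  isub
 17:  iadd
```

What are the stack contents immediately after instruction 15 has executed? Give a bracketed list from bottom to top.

bipush 9  -> [9]
bipush 2  -> [9, 2]
irem      -> [1]
bipush -4 -> [1, -4]
dup       -> [1, -4, -4]
imul      -> [1, 16]
bipush 5  -> [1, 16, 5]
bipush 15 -> [1, 16, 5, 15]
bipush 12 -> [1, 16, 5, 15, 12]
bipush 4  -> [1, 16, 5, 15, 12, 4]
isub      -> [1, 16, 5, 15, 8]
irem      -> [1, 16, 5, 7]
imul      -> [1, 16, 35]
idiv      -> [1, 0]
bipush -4 -> [1, 0, -4]

[1, 0, -4]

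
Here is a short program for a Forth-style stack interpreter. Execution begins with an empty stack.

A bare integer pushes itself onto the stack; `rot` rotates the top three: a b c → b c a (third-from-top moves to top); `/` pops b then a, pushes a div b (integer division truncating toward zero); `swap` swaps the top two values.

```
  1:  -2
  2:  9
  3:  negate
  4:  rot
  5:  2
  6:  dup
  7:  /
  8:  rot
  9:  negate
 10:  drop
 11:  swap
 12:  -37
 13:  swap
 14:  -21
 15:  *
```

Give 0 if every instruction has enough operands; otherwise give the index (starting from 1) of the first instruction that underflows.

4

-2     → -2
9      → -2 9
negate → -2 -9
rot  — needs 3 operands, stack has 2 → underflow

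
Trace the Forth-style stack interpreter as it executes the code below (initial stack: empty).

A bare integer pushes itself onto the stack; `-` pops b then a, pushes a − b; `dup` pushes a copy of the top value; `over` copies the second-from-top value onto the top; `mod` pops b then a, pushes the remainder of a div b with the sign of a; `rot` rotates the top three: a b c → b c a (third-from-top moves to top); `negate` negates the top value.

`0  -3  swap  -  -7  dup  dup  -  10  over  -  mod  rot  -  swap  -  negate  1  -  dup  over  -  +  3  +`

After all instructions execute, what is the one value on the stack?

-8

0      -> [0]
-3     -> [0, -3]
swap   -> [-3, 0]
-      -> [-3]
-7     -> [-3, -7]
dup    -> [-3, -7, -7]
dup    -> [-3, -7, -7, -7]
-      -> [-3, -7, 0]
10     -> [-3, -7, 0, 10]
over   -> [-3, -7, 0, 10, 0]
-      -> [-3, -7, 0, 10]
mod    -> [-3, -7, 0]
rot    -> [-7, 0, -3]
-      -> [-7, 3]
swap   -> [3, -7]
-      -> [10]
negate -> [-10]
1      -> [-10, 1]
-      -> [-11]
dup    -> [-11, -11]
over   -> [-11, -11, -11]
-      -> [-11, 0]
+      -> [-11]
3      -> [-11, 3]
+      -> [-8]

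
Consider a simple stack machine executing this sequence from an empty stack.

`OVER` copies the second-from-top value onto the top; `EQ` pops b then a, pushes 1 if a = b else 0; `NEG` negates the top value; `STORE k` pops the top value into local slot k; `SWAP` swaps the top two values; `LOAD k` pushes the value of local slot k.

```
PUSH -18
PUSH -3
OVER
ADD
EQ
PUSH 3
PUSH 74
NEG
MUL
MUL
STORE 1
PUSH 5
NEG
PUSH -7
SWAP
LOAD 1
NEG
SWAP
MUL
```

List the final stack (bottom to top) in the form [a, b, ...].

PUSH -18 -> -18
PUSH -3  -> -18 -3
OVER     -> -18 -3 -18
ADD      -> -18 -21
EQ       -> 0
PUSH 3   -> 0 3
PUSH 74  -> 0 3 74
NEG      -> 0 3 -74
MUL      -> 0 -222
MUL      -> 0
STORE 1  -> (empty)
PUSH 5   -> 5
NEG      -> -5
PUSH -7  -> -5 -7
SWAP     -> -7 -5
LOAD 1   -> -7 -5 0
NEG      -> -7 -5 0
SWAP     -> -7 0 -5
MUL      -> -7 0

[-7, 0]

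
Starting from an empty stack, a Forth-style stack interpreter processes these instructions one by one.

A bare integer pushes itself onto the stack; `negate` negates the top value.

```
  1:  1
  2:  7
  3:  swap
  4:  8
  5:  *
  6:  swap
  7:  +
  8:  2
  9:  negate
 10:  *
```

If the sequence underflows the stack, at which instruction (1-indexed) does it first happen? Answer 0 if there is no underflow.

0

1      -> [1]
7      -> [1, 7]
swap   -> [7, 1]
8      -> [7, 1, 8]
*      -> [7, 8]
swap   -> [8, 7]
+      -> [15]
2      -> [15, 2]
negate -> [15, -2]
*      -> [-30]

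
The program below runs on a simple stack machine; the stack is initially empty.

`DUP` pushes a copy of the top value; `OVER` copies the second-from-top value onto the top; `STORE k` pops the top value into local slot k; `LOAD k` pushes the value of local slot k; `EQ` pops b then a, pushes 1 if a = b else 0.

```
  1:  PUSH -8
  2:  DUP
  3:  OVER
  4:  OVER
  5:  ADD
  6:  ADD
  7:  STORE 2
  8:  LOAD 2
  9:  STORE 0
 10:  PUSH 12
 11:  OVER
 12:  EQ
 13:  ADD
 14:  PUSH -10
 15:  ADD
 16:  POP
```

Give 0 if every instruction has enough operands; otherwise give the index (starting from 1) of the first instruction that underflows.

PUSH -8  : [-8]
DUP      : [-8, -8]
OVER     : [-8, -8, -8]
OVER     : [-8, -8, -8, -8]
ADD      : [-8, -8, -16]
ADD      : [-8, -24]
STORE 2  : [-8]
LOAD 2   : [-8, -24]
STORE 0  : [-8]
PUSH 12  : [-8, 12]
OVER     : [-8, 12, -8]
EQ       : [-8, 0]
ADD      : [-8]
PUSH -10 : [-8, -10]
ADD      : [-18]
POP      : []

0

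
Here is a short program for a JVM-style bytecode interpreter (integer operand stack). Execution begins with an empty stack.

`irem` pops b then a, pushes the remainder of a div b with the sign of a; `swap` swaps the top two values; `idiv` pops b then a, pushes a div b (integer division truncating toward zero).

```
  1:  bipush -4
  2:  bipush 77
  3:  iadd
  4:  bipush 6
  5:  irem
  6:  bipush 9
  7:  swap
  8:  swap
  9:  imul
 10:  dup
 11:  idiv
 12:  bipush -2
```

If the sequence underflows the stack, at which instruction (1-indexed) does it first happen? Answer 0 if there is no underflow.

0

bipush -4 → [-4]
bipush 77 → [-4, 77]
iadd      → [73]
bipush 6  → [73, 6]
irem      → [1]
bipush 9  → [1, 9]
swap      → [9, 1]
swap      → [1, 9]
imul      → [9]
dup       → [9, 9]
idiv      → [1]
bipush -2 → [1, -2]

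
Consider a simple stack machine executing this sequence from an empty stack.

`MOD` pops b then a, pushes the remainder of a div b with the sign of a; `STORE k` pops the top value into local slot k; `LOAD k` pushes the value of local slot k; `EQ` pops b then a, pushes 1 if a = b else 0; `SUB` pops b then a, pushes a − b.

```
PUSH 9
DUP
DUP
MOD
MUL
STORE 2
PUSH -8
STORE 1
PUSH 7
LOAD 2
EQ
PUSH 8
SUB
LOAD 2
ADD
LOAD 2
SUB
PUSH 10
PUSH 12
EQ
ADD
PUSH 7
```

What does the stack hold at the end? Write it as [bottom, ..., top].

[-8, 7]

PUSH 9  : [9]
DUP     : [9, 9]
DUP     : [9, 9, 9]
MOD     : [9, 0]
MUL     : [0]
STORE 2 : []
PUSH -8 : [-8]
STORE 1 : []
PUSH 7  : [7]
LOAD 2  : [7, 0]
EQ      : [0]
PUSH 8  : [0, 8]
SUB     : [-8]
LOAD 2  : [-8, 0]
ADD     : [-8]
LOAD 2  : [-8, 0]
SUB     : [-8]
PUSH 10 : [-8, 10]
PUSH 12 : [-8, 10, 12]
EQ      : [-8, 0]
ADD     : [-8]
PUSH 7  : [-8, 7]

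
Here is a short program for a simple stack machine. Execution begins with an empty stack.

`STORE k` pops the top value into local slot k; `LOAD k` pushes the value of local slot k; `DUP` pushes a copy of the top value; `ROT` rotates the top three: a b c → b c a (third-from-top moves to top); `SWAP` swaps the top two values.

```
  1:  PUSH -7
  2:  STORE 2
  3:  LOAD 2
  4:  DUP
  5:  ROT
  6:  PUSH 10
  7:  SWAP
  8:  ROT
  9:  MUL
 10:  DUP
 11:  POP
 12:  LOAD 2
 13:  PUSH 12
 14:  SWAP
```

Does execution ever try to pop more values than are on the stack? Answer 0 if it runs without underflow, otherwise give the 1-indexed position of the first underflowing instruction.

5

PUSH -7 → [-7]
STORE 2 → []
LOAD 2  → [-7]
DUP     → [-7, -7]
ROT  — needs 3 operands, stack has 2 → underflow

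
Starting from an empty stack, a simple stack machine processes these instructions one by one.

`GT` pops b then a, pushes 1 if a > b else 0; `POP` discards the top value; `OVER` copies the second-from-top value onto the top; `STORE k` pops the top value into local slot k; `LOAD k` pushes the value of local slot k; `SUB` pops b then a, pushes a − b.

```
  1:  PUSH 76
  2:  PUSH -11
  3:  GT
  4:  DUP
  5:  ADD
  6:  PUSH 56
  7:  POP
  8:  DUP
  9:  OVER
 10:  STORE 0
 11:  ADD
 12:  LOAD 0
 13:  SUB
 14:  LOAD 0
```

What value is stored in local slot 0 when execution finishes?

2

PUSH 76  → [76]
PUSH -11 → [76, -11]
GT       → [1]
DUP      → [1, 1]
ADD      → [2]
PUSH 56  → [2, 56]
POP      → [2]
DUP      → [2, 2]
OVER     → [2, 2, 2]
STORE 0  → [2, 2]
ADD      → [4]
LOAD 0   → [4, 2]
SUB      → [2]
LOAD 0   → [2, 2]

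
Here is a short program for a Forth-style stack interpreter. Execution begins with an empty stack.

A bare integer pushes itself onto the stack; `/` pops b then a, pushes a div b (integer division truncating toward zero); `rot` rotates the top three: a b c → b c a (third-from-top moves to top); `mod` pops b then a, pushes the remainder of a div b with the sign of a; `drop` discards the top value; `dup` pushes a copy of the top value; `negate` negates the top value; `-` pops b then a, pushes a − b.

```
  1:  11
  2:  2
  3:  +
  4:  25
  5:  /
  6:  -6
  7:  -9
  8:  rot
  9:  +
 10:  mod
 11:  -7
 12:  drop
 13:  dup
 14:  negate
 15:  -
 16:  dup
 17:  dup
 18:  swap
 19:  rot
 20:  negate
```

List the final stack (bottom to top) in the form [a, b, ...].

11     : [11]
2      : [11, 2]
+      : [13]
25     : [13, 25]
/      : [0]
-6     : [0, -6]
-9     : [0, -6, -9]
rot    : [-6, -9, 0]
+      : [-6, -9]
mod    : [-6]
-7     : [-6, -7]
drop   : [-6]
dup    : [-6, -6]
negate : [-6, 6]
-      : [-12]
dup    : [-12, -12]
dup    : [-12, -12, -12]
swap   : [-12, -12, -12]
rot    : [-12, -12, -12]
negate : [-12, -12, 12]

[-12, -12, 12]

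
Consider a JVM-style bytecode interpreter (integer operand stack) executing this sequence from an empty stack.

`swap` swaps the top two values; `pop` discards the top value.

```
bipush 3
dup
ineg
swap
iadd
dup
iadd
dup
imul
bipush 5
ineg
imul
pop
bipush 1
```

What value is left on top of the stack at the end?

bipush 3  3
dup       3 3
ineg      3 -3
swap      -3 3
iadd      0
dup       0 0
iadd      0
dup       0 0
imul      0
bipush 5  0 5
ineg      0 -5
imul      0
pop       (empty)
bipush 1  1

1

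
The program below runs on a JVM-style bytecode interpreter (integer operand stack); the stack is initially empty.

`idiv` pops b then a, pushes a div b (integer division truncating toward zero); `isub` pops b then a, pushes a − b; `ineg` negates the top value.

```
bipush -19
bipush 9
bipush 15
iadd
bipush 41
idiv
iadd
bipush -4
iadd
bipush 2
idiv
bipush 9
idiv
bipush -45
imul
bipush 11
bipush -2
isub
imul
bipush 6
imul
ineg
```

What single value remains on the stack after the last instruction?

-3510

bipush -19 → -19
bipush 9   → -19 9
bipush 15  → -19 9 15
iadd       → -19 24
bipush 41  → -19 24 41
idiv       → -19 0
iadd       → -19
bipush -4  → -19 -4
iadd       → -23
bipush 2   → -23 2
idiv       → -11
bipush 9   → -11 9
idiv       → -1
bipush -45 → -1 -45
imul       → 45
bipush 11  → 45 11
bipush -2  → 45 11 -2
isub       → 45 13
imul       → 585
bipush 6   → 585 6
imul       → 3510
ineg       → -3510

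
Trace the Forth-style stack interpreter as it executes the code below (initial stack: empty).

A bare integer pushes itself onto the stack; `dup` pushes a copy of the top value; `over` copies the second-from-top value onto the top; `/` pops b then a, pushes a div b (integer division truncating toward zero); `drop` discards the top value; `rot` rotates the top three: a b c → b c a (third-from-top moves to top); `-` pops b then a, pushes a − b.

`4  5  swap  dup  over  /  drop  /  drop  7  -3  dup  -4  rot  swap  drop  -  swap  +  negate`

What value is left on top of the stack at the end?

-7

4      → [4]
5      → [4, 5]
swap   → [5, 4]
dup    → [5, 4, 4]
over   → [5, 4, 4, 4]
/      → [5, 4, 1]
drop   → [5, 4]
/      → [1]
drop   → []
7      → [7]
-3     → [7, -3]
dup    → [7, -3, -3]
-4     → [7, -3, -3, -4]
rot    → [7, -3, -4, -3]
swap   → [7, -3, -3, -4]
drop   → [7, -3, -3]
-      → [7, 0]
swap   → [0, 7]
+      → [7]
negate → [-7]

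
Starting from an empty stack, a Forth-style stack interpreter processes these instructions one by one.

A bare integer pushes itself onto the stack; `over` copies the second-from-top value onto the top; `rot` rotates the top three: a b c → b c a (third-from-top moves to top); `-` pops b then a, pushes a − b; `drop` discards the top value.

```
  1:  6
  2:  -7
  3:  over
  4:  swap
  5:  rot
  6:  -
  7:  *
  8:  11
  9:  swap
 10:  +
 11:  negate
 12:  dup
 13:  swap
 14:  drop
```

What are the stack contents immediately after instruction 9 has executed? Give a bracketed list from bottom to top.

6    → [6]
-7   → [6, -7]
over → [6, -7, 6]
swap → [6, 6, -7]
rot  → [6, -7, 6]
-    → [6, -13]
*    → [-78]
11   → [-78, 11]
swap → [11, -78]

[11, -78]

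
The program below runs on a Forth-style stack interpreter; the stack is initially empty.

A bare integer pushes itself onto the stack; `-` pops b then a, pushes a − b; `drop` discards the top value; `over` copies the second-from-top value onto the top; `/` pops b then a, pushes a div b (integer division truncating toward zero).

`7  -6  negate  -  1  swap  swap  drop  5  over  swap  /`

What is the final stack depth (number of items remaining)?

7      -> [7]
-6     -> [7, -6]
negate -> [7, 6]
-      -> [1]
1      -> [1, 1]
swap   -> [1, 1]
swap   -> [1, 1]
drop   -> [1]
5      -> [1, 5]
over   -> [1, 5, 1]
swap   -> [1, 1, 5]
/      -> [1, 0]

2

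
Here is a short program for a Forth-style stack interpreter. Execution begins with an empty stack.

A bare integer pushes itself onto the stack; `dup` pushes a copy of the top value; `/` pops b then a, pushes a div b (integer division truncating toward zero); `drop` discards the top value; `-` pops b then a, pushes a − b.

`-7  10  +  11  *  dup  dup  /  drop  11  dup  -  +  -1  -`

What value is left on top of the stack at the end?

-7    [-7]
10    [-7, 10]
+     [3]
11    [3, 11]
*     [33]
dup   [33, 33]
dup   [33, 33, 33]
/     [33, 1]
drop  [33]
11    [33, 11]
dup   [33, 11, 11]
-     [33, 0]
+     [33]
-1    [33, -1]
-     [34]

34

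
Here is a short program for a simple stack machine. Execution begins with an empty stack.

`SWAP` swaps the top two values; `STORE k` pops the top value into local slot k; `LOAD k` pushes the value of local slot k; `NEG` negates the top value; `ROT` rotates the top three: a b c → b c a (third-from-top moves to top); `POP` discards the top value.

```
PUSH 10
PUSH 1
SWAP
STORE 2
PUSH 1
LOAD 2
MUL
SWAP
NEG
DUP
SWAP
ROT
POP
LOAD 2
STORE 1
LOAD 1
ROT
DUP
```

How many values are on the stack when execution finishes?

PUSH 10 -> [10]
PUSH 1  -> [10, 1]
SWAP    -> [1, 10]
STORE 2 -> [1]
PUSH 1  -> [1, 1]
LOAD 2  -> [1, 1, 10]
MUL     -> [1, 10]
SWAP    -> [10, 1]
NEG     -> [10, -1]
DUP     -> [10, -1, -1]
SWAP    -> [10, -1, -1]
ROT     -> [-1, -1, 10]
POP     -> [-1, -1]
LOAD 2  -> [-1, -1, 10]
STORE 1 -> [-1, -1]
LOAD 1  -> [-1, -1, 10]
ROT     -> [-1, 10, -1]
DUP     -> [-1, 10, -1, -1]

4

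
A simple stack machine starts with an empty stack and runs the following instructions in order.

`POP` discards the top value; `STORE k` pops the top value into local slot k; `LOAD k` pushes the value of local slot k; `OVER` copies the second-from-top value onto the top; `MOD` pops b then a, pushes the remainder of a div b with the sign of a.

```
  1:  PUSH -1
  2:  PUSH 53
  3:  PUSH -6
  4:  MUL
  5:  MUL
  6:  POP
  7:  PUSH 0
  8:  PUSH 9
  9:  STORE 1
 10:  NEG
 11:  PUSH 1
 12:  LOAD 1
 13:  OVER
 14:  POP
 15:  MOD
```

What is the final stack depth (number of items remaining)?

PUSH -1  -1
PUSH 53  -1 53
PUSH -6  -1 53 -6
MUL      -1 -318
MUL      318
POP      (empty)
PUSH 0   0
PUSH 9   0 9
STORE 1  0
NEG      0
PUSH 1   0 1
LOAD 1   0 1 9
OVER     0 1 9 1
POP      0 1 9
MOD      0 1

2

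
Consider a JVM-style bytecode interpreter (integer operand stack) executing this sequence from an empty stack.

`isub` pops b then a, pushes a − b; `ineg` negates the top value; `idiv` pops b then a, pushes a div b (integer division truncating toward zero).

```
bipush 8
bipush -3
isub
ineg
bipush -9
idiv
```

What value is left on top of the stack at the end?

bipush 8   [8]
bipush -3  [8, -3]
isub       [11]
ineg       [-11]
bipush -9  [-11, -9]
idiv       [1]

1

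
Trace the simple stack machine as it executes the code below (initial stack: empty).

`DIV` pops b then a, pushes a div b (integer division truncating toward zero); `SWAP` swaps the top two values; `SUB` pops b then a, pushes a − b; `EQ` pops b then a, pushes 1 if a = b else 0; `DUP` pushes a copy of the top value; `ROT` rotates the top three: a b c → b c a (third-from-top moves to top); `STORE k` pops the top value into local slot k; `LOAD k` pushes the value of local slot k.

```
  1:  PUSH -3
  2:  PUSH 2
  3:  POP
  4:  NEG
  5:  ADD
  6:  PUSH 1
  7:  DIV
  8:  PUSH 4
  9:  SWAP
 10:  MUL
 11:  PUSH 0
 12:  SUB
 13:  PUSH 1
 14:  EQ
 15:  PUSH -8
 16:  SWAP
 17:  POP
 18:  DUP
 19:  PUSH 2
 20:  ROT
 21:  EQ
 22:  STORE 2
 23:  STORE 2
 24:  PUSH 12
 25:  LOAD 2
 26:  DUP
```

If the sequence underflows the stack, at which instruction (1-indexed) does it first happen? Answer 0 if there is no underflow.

5

PUSH -3 → -3
PUSH 2  → -3 2
POP     → -3
NEG     → 3
ADD  — needs 2 operands, stack has 1 → underflow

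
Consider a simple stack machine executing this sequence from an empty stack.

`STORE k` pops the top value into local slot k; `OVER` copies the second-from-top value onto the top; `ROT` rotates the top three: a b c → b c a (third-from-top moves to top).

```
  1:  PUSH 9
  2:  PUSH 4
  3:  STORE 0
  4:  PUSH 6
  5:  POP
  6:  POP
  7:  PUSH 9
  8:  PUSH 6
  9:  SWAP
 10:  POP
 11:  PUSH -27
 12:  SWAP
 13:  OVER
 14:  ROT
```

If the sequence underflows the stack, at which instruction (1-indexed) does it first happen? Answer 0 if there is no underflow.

0

PUSH 9   : 9
PUSH 4   : 9 4
STORE 0  : 9
PUSH 6   : 9 6
POP      : 9
POP      : (empty)
PUSH 9   : 9
PUSH 6   : 9 6
SWAP     : 6 9
POP      : 6
PUSH -27 : 6 -27
SWAP     : -27 6
OVER     : -27 6 -27
ROT      : 6 -27 -27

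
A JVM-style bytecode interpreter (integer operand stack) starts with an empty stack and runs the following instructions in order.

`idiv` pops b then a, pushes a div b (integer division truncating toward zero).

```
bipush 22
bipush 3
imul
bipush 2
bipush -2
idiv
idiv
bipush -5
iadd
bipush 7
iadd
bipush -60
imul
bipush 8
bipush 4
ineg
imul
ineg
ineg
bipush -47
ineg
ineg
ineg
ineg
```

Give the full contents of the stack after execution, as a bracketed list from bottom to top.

[3840, -32, -47]

bipush 22  → 22
bipush 3   → 22 3
imul       → 66
bipush 2   → 66 2
bipush -2  → 66 2 -2
idiv       → 66 -1
idiv       → -66
bipush -5  → -66 -5
iadd       → -71
bipush 7   → -71 7
iadd       → -64
bipush -60 → -64 -60
imul       → 3840
bipush 8   → 3840 8
bipush 4   → 3840 8 4
ineg       → 3840 8 -4
imul       → 3840 -32
ineg       → 3840 32
ineg       → 3840 -32
bipush -47 → 3840 -32 -47
ineg       → 3840 -32 47
ineg       → 3840 -32 -47
ineg       → 3840 -32 47
ineg       → 3840 -32 -47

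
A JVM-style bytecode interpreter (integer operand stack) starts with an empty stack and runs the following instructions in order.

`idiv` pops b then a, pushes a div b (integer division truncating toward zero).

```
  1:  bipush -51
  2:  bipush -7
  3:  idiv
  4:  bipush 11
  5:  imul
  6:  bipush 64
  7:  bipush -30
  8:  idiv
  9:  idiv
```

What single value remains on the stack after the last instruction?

-38

bipush -51 : [-51]
bipush -7  : [-51, -7]
idiv       : [7]
bipush 11  : [7, 11]
imul       : [77]
bipush 64  : [77, 64]
bipush -30 : [77, 64, -30]
idiv       : [77, -2]
idiv       : [-38]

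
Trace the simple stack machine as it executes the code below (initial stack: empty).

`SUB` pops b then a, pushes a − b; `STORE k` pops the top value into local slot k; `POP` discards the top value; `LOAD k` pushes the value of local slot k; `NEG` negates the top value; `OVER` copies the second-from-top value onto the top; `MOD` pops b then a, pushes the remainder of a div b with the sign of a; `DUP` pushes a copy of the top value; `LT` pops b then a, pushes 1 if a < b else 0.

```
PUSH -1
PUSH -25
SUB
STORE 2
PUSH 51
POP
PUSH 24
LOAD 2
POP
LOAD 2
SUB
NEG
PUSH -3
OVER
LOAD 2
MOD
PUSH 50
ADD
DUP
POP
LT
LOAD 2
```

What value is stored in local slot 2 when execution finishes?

24

PUSH -1   -1
PUSH -25  -1 -25
SUB       24
STORE 2   (empty)
PUSH 51   51
POP       (empty)
PUSH 24   24
LOAD 2    24 24
POP       24
LOAD 2    24 24
SUB       0
NEG       0
PUSH -3   0 -3
OVER      0 -3 0
LOAD 2    0 -3 0 24
MOD       0 -3 0
PUSH 50   0 -3 0 50
ADD       0 -3 50
DUP       0 -3 50 50
POP       0 -3 50
LT        0 1
LOAD 2    0 1 24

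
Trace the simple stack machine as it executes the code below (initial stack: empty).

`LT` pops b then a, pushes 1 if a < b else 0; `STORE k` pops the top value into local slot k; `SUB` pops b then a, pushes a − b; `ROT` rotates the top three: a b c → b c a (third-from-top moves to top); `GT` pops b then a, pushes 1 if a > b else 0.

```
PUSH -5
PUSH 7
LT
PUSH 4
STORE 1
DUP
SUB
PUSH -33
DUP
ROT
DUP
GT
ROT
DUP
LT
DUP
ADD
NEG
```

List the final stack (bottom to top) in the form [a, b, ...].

[-33, 0, 0]

PUSH -5  → [-5]
PUSH 7   → [-5, 7]
LT       → [1]
PUSH 4   → [1, 4]
STORE 1  → [1]
DUP      → [1, 1]
SUB      → [0]
PUSH -33 → [0, -33]
DUP      → [0, -33, -33]
ROT      → [-33, -33, 0]
DUP      → [-33, -33, 0, 0]
GT       → [-33, -33, 0]
ROT      → [-33, 0, -33]
DUP      → [-33, 0, -33, -33]
LT       → [-33, 0, 0]
DUP      → [-33, 0, 0, 0]
ADD      → [-33, 0, 0]
NEG      → [-33, 0, 0]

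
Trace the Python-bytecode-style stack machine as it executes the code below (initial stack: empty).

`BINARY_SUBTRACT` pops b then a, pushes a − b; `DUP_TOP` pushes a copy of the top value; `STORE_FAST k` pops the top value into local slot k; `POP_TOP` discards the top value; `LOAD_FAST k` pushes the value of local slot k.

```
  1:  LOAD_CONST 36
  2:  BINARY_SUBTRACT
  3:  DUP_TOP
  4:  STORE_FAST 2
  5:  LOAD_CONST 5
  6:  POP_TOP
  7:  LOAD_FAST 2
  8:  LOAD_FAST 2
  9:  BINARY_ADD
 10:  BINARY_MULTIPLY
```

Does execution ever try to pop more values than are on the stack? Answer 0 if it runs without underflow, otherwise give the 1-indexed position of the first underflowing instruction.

LOAD_CONST 36 -> [36]
BINARY_SUBTRACT  — needs 2 operands, stack has 1 → underflow

2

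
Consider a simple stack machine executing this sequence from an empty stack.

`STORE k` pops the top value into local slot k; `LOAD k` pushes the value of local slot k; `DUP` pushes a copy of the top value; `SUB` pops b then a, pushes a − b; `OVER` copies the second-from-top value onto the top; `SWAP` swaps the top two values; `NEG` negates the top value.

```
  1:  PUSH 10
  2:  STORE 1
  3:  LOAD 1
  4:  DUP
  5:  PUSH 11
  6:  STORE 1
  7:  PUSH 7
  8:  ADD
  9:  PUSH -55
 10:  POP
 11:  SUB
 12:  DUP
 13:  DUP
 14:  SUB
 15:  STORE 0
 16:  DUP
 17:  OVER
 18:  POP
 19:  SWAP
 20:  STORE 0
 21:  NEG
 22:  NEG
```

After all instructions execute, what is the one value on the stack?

PUSH 10   10
STORE 1   (empty)
LOAD 1    10
DUP       10 10
PUSH 11   10 10 11
STORE 1   10 10
PUSH 7    10 10 7
ADD       10 17
PUSH -55  10 17 -55
POP       10 17
SUB       -7
DUP       -7 -7
DUP       -7 -7 -7
SUB       -7 0
STORE 0   -7
DUP       -7 -7
OVER      -7 -7 -7
POP       -7 -7
SWAP      -7 -7
STORE 0   -7
NEG       7
NEG       -7

-7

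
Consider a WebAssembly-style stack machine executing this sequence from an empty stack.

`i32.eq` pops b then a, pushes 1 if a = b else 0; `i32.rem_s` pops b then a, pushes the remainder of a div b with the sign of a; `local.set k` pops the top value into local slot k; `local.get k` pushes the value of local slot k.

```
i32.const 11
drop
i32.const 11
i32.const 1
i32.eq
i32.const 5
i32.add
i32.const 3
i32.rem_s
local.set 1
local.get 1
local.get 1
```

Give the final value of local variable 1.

2

i32.const 11 -> 11
drop         -> (empty)
i32.const 11 -> 11
i32.const 1  -> 11 1
i32.eq       -> 0
i32.const 5  -> 0 5
i32.add      -> 5
i32.const 3  -> 5 3
i32.rem_s    -> 2
local.set 1  -> (empty)
local.get 1  -> 2
local.get 1  -> 2 2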